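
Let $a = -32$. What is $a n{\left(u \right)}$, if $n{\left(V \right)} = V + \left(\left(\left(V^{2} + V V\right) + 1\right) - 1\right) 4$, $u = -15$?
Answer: $-57120$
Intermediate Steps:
$n{\left(V \right)} = V + 8 V^{2}$ ($n{\left(V \right)} = V + \left(\left(\left(V^{2} + V^{2}\right) + 1\right) - 1\right) 4 = V + \left(\left(2 V^{2} + 1\right) - 1\right) 4 = V + \left(\left(1 + 2 V^{2}\right) - 1\right) 4 = V + 2 V^{2} \cdot 4 = V + 8 V^{2}$)
$a n{\left(u \right)} = - 32 \left(- 15 \left(1 + 8 \left(-15\right)\right)\right) = - 32 \left(- 15 \left(1 - 120\right)\right) = - 32 \left(\left(-15\right) \left(-119\right)\right) = \left(-32\right) 1785 = -57120$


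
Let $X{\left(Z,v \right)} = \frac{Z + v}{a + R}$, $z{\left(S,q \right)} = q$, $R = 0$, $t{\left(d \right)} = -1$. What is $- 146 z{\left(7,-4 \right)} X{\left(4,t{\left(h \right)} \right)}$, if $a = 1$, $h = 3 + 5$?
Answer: $1752$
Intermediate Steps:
$h = 8$
$X{\left(Z,v \right)} = Z + v$ ($X{\left(Z,v \right)} = \frac{Z + v}{1 + 0} = \frac{Z + v}{1} = \left(Z + v\right) 1 = Z + v$)
$- 146 z{\left(7,-4 \right)} X{\left(4,t{\left(h \right)} \right)} = - 146 \left(- 4 \left(4 - 1\right)\right) = - 146 \left(\left(-4\right) 3\right) = \left(-146\right) \left(-12\right) = 1752$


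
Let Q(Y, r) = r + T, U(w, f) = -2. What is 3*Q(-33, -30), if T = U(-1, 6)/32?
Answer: -1443/16 ≈ -90.188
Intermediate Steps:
T = -1/16 (T = -2/32 = -2*1/32 = -1/16 ≈ -0.062500)
Q(Y, r) = -1/16 + r (Q(Y, r) = r - 1/16 = -1/16 + r)
3*Q(-33, -30) = 3*(-1/16 - 30) = 3*(-481/16) = -1443/16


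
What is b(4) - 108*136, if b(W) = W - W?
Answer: -14688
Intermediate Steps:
b(W) = 0
b(4) - 108*136 = 0 - 108*136 = 0 - 14688 = -14688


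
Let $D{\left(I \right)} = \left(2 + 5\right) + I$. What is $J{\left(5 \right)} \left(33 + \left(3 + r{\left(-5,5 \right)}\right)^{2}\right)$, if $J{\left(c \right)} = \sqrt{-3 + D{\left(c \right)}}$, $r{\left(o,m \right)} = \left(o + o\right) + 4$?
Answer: $126$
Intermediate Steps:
$D{\left(I \right)} = 7 + I$
$r{\left(o,m \right)} = 4 + 2 o$ ($r{\left(o,m \right)} = 2 o + 4 = 4 + 2 o$)
$J{\left(c \right)} = \sqrt{4 + c}$ ($J{\left(c \right)} = \sqrt{-3 + \left(7 + c\right)} = \sqrt{4 + c}$)
$J{\left(5 \right)} \left(33 + \left(3 + r{\left(-5,5 \right)}\right)^{2}\right) = \sqrt{4 + 5} \left(33 + \left(3 + \left(4 + 2 \left(-5\right)\right)\right)^{2}\right) = \sqrt{9} \left(33 + \left(3 + \left(4 - 10\right)\right)^{2}\right) = 3 \left(33 + \left(3 - 6\right)^{2}\right) = 3 \left(33 + \left(-3\right)^{2}\right) = 3 \left(33 + 9\right) = 3 \cdot 42 = 126$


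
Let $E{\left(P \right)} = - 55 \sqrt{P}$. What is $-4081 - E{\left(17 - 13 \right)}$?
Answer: $-3971$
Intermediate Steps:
$-4081 - E{\left(17 - 13 \right)} = -4081 - - 55 \sqrt{17 - 13} = -4081 - - 55 \sqrt{4} = -4081 - \left(-55\right) 2 = -4081 - -110 = -4081 + 110 = -3971$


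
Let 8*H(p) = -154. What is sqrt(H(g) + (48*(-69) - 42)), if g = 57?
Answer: I*sqrt(13493)/2 ≈ 58.08*I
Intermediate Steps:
H(p) = -77/4 (H(p) = (1/8)*(-154) = -77/4)
sqrt(H(g) + (48*(-69) - 42)) = sqrt(-77/4 + (48*(-69) - 42)) = sqrt(-77/4 + (-3312 - 42)) = sqrt(-77/4 - 3354) = sqrt(-13493/4) = I*sqrt(13493)/2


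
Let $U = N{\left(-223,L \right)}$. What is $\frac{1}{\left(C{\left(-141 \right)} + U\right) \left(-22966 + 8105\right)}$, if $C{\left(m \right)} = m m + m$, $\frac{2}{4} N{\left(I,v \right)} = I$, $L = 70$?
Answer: $- \frac{1}{286728134} \approx -3.4876 \cdot 10^{-9}$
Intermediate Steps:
$N{\left(I,v \right)} = 2 I$
$U = -446$ ($U = 2 \left(-223\right) = -446$)
$C{\left(m \right)} = m + m^{2}$ ($C{\left(m \right)} = m^{2} + m = m + m^{2}$)
$\frac{1}{\left(C{\left(-141 \right)} + U\right) \left(-22966 + 8105\right)} = \frac{1}{\left(- 141 \left(1 - 141\right) - 446\right) \left(-22966 + 8105\right)} = \frac{1}{\left(\left(-141\right) \left(-140\right) - 446\right) \left(-14861\right)} = \frac{1}{\left(19740 - 446\right) \left(-14861\right)} = \frac{1}{19294 \left(-14861\right)} = \frac{1}{-286728134} = - \frac{1}{286728134}$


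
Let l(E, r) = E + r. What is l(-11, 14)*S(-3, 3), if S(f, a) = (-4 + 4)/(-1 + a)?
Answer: 0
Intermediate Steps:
S(f, a) = 0 (S(f, a) = 0/(-1 + a) = 0)
l(-11, 14)*S(-3, 3) = (-11 + 14)*0 = 3*0 = 0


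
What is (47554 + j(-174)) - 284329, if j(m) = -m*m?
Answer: -267051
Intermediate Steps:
j(m) = -m²
(47554 + j(-174)) - 284329 = (47554 - 1*(-174)²) - 284329 = (47554 - 1*30276) - 284329 = (47554 - 30276) - 284329 = 17278 - 284329 = -267051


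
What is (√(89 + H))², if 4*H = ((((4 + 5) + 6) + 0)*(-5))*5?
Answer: -19/4 ≈ -4.7500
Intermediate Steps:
H = -375/4 (H = (((((4 + 5) + 6) + 0)*(-5))*5)/4 = ((((9 + 6) + 0)*(-5))*5)/4 = (((15 + 0)*(-5))*5)/4 = ((15*(-5))*5)/4 = (-75*5)/4 = (¼)*(-375) = -375/4 ≈ -93.750)
(√(89 + H))² = (√(89 - 375/4))² = (√(-19/4))² = (I*√19/2)² = -19/4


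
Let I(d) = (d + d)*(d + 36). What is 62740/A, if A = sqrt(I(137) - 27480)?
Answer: 31370*sqrt(19922)/9961 ≈ 444.51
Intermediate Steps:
I(d) = 2*d*(36 + d) (I(d) = (2*d)*(36 + d) = 2*d*(36 + d))
A = sqrt(19922) (A = sqrt(2*137*(36 + 137) - 27480) = sqrt(2*137*173 - 27480) = sqrt(47402 - 27480) = sqrt(19922) ≈ 141.15)
62740/A = 62740/(sqrt(19922)) = 62740*(sqrt(19922)/19922) = 31370*sqrt(19922)/9961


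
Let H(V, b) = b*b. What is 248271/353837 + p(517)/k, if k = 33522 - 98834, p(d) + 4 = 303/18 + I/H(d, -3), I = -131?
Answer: 291882328883/415976438592 ≈ 0.70168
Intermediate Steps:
H(V, b) = b**2
p(d) = -31/18 (p(d) = -4 + (303/18 - 131/((-3)**2)) = -4 + (303*(1/18) - 131/9) = -4 + (101/6 - 131*1/9) = -4 + (101/6 - 131/9) = -4 + 41/18 = -31/18)
k = -65312
248271/353837 + p(517)/k = 248271/353837 - 31/18/(-65312) = 248271*(1/353837) - 31/18*(-1/65312) = 248271/353837 + 31/1175616 = 291882328883/415976438592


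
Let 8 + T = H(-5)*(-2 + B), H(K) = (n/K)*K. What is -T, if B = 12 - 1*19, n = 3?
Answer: 35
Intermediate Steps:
B = -7 (B = 12 - 19 = -7)
H(K) = 3 (H(K) = (3/K)*K = 3)
T = -35 (T = -8 + 3*(-2 - 7) = -8 + 3*(-9) = -8 - 27 = -35)
-T = -1*(-35) = 35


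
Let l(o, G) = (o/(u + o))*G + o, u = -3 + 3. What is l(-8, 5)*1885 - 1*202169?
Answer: -207824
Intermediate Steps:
u = 0
l(o, G) = G + o (l(o, G) = (o/(0 + o))*G + o = (o/o)*G + o = 1*G + o = G + o)
l(-8, 5)*1885 - 1*202169 = (5 - 8)*1885 - 1*202169 = -3*1885 - 202169 = -5655 - 202169 = -207824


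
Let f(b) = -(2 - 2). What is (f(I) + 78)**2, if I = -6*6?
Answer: 6084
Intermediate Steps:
I = -36
f(b) = 0 (f(b) = -1*0 = 0)
(f(I) + 78)**2 = (0 + 78)**2 = 78**2 = 6084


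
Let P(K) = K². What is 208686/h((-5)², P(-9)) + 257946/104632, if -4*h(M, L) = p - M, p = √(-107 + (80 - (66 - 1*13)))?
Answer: 72790173571/2458852 + 1112992*I*√5/235 ≈ 29603.0 + 10590.0*I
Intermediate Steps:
p = 4*I*√5 (p = √(-107 + (80 - (66 - 13))) = √(-107 + (80 - 1*53)) = √(-107 + (80 - 53)) = √(-107 + 27) = √(-80) = 4*I*√5 ≈ 8.9443*I)
h(M, L) = M/4 - I*√5 (h(M, L) = -(4*I*√5 - M)/4 = -(-M + 4*I*√5)/4 = M/4 - I*√5)
208686/h((-5)², P(-9)) + 257946/104632 = 208686/((¼)*(-5)² - I*√5) + 257946/104632 = 208686/((¼)*25 - I*√5) + 257946*(1/104632) = 208686/(25/4 - I*√5) + 128973/52316 = 128973/52316 + 208686/(25/4 - I*√5)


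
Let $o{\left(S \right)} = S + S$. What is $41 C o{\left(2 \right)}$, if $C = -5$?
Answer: $-820$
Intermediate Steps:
$o{\left(S \right)} = 2 S$
$41 C o{\left(2 \right)} = 41 \left(-5\right) 2 \cdot 2 = \left(-205\right) 4 = -820$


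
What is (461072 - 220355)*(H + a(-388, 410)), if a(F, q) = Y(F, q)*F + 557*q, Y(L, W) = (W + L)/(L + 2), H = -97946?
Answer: 6060315263700/193 ≈ 3.1401e+10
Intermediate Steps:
Y(L, W) = (L + W)/(2 + L)
a(F, q) = 557*q + F*(F + q)/(2 + F) (a(F, q) = ((F + q)/(2 + F))*F + 557*q = F*(F + q)/(2 + F) + 557*q = 557*q + F*(F + q)/(2 + F))
(461072 - 220355)*(H + a(-388, 410)) = (461072 - 220355)*(-97946 + (-388*(-388 + 410) + 557*410*(2 - 388))/(2 - 388)) = 240717*(-97946 + (-388*22 + 557*410*(-386))/(-386)) = 240717*(-97946 - (-8536 - 88150820)/386) = 240717*(-97946 - 1/386*(-88159356)) = 240717*(-97946 + 44079678/193) = 240717*(25176100/193) = 6060315263700/193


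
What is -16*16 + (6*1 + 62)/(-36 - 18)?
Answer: -6946/27 ≈ -257.26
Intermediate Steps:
-16*16 + (6*1 + 62)/(-36 - 18) = -256 + (6 + 62)/(-54) = -256 + 68*(-1/54) = -256 - 34/27 = -6946/27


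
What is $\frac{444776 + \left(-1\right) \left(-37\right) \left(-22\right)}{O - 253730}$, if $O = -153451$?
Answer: $- \frac{443962}{407181} \approx -1.0903$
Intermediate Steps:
$\frac{444776 + \left(-1\right) \left(-37\right) \left(-22\right)}{O - 253730} = \frac{444776 + \left(-1\right) \left(-37\right) \left(-22\right)}{-153451 - 253730} = \frac{444776 + 37 \left(-22\right)}{-407181} = \left(444776 - 814\right) \left(- \frac{1}{407181}\right) = 443962 \left(- \frac{1}{407181}\right) = - \frac{443962}{407181}$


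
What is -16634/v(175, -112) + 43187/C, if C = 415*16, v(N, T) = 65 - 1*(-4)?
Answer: -107469857/458160 ≈ -234.57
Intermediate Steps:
v(N, T) = 69 (v(N, T) = 65 + 4 = 69)
C = 6640
-16634/v(175, -112) + 43187/C = -16634/69 + 43187/6640 = -107469857/458160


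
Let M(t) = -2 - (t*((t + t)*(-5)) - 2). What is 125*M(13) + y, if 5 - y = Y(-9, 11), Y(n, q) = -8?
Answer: 211263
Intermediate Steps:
y = 13 (y = 5 - 1*(-8) = 5 + 8 = 13)
M(t) = 10*t² (M(t) = -2 - (t*((2*t)*(-5)) - 2) = -2 - (t*(-10*t) - 2) = -2 - (-10*t² - 2) = -2 - (-2 - 10*t²) = -2 + (2 + 10*t²) = 10*t²)
125*M(13) + y = 125*(10*13²) + 13 = 125*(10*169) + 13 = 125*1690 + 13 = 211250 + 13 = 211263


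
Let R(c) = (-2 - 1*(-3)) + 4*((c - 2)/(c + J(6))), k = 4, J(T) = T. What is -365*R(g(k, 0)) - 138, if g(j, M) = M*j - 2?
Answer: 957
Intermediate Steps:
g(j, M) = -2 + M*j
R(c) = 1 + 4*(-2 + c)/(6 + c) (R(c) = (-2 - 1*(-3)) + 4*((c - 2)/(c + 6)) = (-2 + 3) + 4*((-2 + c)/(6 + c)) = 1 + 4*((-2 + c)/(6 + c)) = 1 + 4*(-2 + c)/(6 + c))
-365*R(g(k, 0)) - 138 = -365*(-2 + 5*(-2 + 0*4))/(6 + (-2 + 0*4)) - 138 = -365*(-2 + 5*(-2 + 0))/(6 + (-2 + 0)) - 138 = -365*(-2 + 5*(-2))/(6 - 2) - 138 = -365*(-2 - 10)/4 - 138 = -365*(-12)/4 - 138 = -365*(-3) - 138 = 1095 - 138 = 957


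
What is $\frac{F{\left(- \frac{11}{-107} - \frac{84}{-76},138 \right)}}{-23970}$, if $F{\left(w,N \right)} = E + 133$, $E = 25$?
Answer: $- \frac{79}{11985} \approx -0.0065916$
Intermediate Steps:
$F{\left(w,N \right)} = 158$ ($F{\left(w,N \right)} = 25 + 133 = 158$)
$\frac{F{\left(- \frac{11}{-107} - \frac{84}{-76},138 \right)}}{-23970} = \frac{158}{-23970} = 158 \left(- \frac{1}{23970}\right) = - \frac{79}{11985}$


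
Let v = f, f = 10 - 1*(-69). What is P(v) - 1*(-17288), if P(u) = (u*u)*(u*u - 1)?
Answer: 38961128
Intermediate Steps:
f = 79 (f = 10 + 69 = 79)
v = 79
P(u) = u**2*(-1 + u**2) (P(u) = u**2*(u**2 - 1) = u**2*(-1 + u**2))
P(v) - 1*(-17288) = (79**4 - 1*79**2) - 1*(-17288) = (38950081 - 1*6241) + 17288 = (38950081 - 6241) + 17288 = 38943840 + 17288 = 38961128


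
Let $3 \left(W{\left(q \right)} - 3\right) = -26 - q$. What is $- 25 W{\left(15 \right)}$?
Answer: $\frac{800}{3} \approx 266.67$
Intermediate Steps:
$W{\left(q \right)} = - \frac{17}{3} - \frac{q}{3}$ ($W{\left(q \right)} = 3 + \frac{-26 - q}{3} = 3 - \left(\frac{26}{3} + \frac{q}{3}\right) = - \frac{17}{3} - \frac{q}{3}$)
$- 25 W{\left(15 \right)} = - 25 \left(- \frac{17}{3} - 5\right) = \left(-25\right) \left(- \frac{32}{3}\right) = \frac{800}{3}$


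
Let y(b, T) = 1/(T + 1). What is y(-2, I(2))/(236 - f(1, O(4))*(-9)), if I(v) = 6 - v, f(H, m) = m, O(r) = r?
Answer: 1/1360 ≈ 0.00073529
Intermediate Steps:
y(b, T) = 1/(1 + T)
y(-2, I(2))/(236 - f(1, O(4))*(-9)) = 1/((1 + (6 - 1*2))*(236 - 1*4*(-9))) = 1/((1 + (6 - 2))*(236 - 4*(-9))) = 1/((1 + 4)*(236 + 36)) = 1/(5*272) = (⅕)*(1/272) = 1/1360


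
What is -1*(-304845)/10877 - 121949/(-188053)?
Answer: 58653456058/2045452481 ≈ 28.675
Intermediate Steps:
-1*(-304845)/10877 - 121949/(-188053) = 304845*(1/10877) - 121949*(-1/188053) = 304845/10877 + 121949/188053 = 58653456058/2045452481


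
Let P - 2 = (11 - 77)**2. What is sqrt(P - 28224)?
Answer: I*sqrt(23866) ≈ 154.49*I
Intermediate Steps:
P = 4358 (P = 2 + (11 - 77)**2 = 2 + (-66)**2 = 2 + 4356 = 4358)
sqrt(P - 28224) = sqrt(4358 - 28224) = sqrt(-23866) = I*sqrt(23866)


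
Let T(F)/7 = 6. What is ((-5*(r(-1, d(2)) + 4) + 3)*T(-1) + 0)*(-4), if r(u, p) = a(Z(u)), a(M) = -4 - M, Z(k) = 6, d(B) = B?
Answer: -5544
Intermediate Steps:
T(F) = 42 (T(F) = 7*6 = 42)
r(u, p) = -10 (r(u, p) = -4 - 1*6 = -4 - 6 = -10)
((-5*(r(-1, d(2)) + 4) + 3)*T(-1) + 0)*(-4) = ((-5*(-10 + 4) + 3)*42 + 0)*(-4) = ((-5*(-6) + 3)*42 + 0)*(-4) = ((30 + 3)*42 + 0)*(-4) = (33*42 + 0)*(-4) = (1386 + 0)*(-4) = 1386*(-4) = -5544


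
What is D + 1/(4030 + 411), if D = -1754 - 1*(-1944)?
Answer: 843791/4441 ≈ 190.00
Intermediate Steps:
D = 190 (D = -1754 + 1944 = 190)
D + 1/(4030 + 411) = 190 + 1/(4030 + 411) = 190 + 1/4441 = 843791/4441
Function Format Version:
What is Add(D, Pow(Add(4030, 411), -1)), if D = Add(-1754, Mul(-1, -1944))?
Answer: Rational(843791, 4441) ≈ 190.00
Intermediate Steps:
D = 190 (D = Add(-1754, 1944) = 190)
Add(D, Pow(Add(4030, 411), -1)) = Add(190, Pow(Add(4030, 411), -1)) = Add(190, Pow(4441, -1)) = Add(190, Rational(1, 4441)) = Rational(843791, 4441)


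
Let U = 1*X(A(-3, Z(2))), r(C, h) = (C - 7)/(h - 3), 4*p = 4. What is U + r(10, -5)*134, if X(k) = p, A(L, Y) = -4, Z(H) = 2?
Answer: -197/4 ≈ -49.250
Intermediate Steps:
p = 1 (p = (¼)*4 = 1)
r(C, h) = (-7 + C)/(-3 + h)
X(k) = 1
U = 1 (U = 1*1 = 1)
U + r(10, -5)*134 = 1 + ((-7 + 10)/(-3 - 5))*134 = 1 + (3/(-8))*134 = 1 - ⅛*3*134 = 1 - 3/8*134 = 1 - 201/4 = -197/4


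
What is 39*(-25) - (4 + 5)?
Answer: -984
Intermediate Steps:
39*(-25) - (4 + 5) = -975 - 1*9 = -975 - 9 = -984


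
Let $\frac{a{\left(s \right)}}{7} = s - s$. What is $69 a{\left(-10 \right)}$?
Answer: $0$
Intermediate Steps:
$a{\left(s \right)} = 0$ ($a{\left(s \right)} = 7 \left(s - s\right) = 7 \cdot 0 = 0$)
$69 a{\left(-10 \right)} = 69 \cdot 0 = 0$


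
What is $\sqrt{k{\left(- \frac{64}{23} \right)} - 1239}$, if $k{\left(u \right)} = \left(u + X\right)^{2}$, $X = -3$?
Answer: $\frac{i \sqrt{637742}}{23} \approx 34.721 i$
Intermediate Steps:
$k{\left(u \right)} = \left(-3 + u\right)^{2}$ ($k{\left(u \right)} = \left(u - 3\right)^{2} = \left(-3 + u\right)^{2}$)
$\sqrt{k{\left(- \frac{64}{23} \right)} - 1239} = \sqrt{\left(-3 - \frac{64}{23}\right)^{2} - 1239} = \sqrt{\left(- \frac{133}{23}\right)^{2} - 1239} = \sqrt{\frac{17689}{529} - 1239} = \sqrt{- \frac{637742}{529}} = \frac{i \sqrt{637742}}{23}$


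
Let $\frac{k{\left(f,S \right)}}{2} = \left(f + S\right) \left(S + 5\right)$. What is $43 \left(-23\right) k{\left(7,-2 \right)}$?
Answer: $-29670$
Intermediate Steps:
$k{\left(f,S \right)} = 2 \left(5 + S\right) \left(S + f\right)$ ($k{\left(f,S \right)} = 2 \left(f + S\right) \left(S + 5\right) = 2 \left(S + f\right) \left(5 + S\right) = 2 \left(5 + S\right) \left(S + f\right)$)
$43 \left(-23\right) k{\left(7,-2 \right)} = 43 \left(-23\right) \left(2 \left(-2\right)^{2} + 10 \left(-2\right) + 10 \cdot 7 + 2 \left(-2\right) 7\right) = - 989 \left(2 \cdot 4 - 20 + 70 - 28\right) = - 989 \left(8 - 20 + 70 - 28\right) = \left(-989\right) 30 = -29670$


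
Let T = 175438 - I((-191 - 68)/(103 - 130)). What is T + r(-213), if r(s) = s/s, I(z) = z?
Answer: 4736594/27 ≈ 1.7543e+5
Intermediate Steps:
r(s) = 1
T = 4736567/27 (T = 175438 - (-191 - 68)/(103 - 130) = 175438 - (-259)/(-27) = 175438 - (-259)*(-1)/27 = 175438 - 1*259/27 = 175438 - 259/27 = 4736567/27 ≈ 1.7543e+5)
T + r(-213) = 4736567/27 + 1 = 4736594/27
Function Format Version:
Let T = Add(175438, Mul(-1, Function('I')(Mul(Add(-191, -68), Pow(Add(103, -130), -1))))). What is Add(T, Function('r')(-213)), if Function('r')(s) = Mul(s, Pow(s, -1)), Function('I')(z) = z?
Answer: Rational(4736594, 27) ≈ 1.7543e+5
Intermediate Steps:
Function('r')(s) = 1
T = Rational(4736567, 27) (T = Add(175438, Mul(-1, Mul(Add(-191, -68), Pow(Add(103, -130), -1)))) = Add(175438, Mul(-1, Mul(-259, Pow(-27, -1)))) = Add(175438, Mul(-1, Mul(-259, Rational(-1, 27)))) = Add(175438, Mul(-1, Rational(259, 27))) = Add(175438, Rational(-259, 27)) = Rational(4736567, 27) ≈ 1.7543e+5)
Add(T, Function('r')(-213)) = Add(Rational(4736567, 27), 1) = Rational(4736594, 27)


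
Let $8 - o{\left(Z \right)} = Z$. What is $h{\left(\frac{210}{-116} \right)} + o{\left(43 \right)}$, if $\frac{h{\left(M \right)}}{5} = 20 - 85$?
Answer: $-360$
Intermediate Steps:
$h{\left(M \right)} = -325$ ($h{\left(M \right)} = 5 \left(20 - 85\right) = 5 \left(-65\right) = -325$)
$o{\left(Z \right)} = 8 - Z$
$h{\left(\frac{210}{-116} \right)} + o{\left(43 \right)} = -325 + \left(8 - 43\right) = -325 - 35 = -360$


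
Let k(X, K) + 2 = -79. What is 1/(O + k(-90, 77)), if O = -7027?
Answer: -1/7108 ≈ -0.00014069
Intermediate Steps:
k(X, K) = -81 (k(X, K) = -2 - 79 = -81)
1/(O + k(-90, 77)) = 1/(-7027 - 81) = 1/(-7108) = -1/7108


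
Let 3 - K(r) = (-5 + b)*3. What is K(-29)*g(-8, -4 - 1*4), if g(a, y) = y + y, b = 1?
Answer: -240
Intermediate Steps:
K(r) = 15 (K(r) = 3 - (-5 + 1)*3 = 3 - (-4)*3 = 3 - 1*(-12) = 3 + 12 = 15)
g(a, y) = 2*y
K(-29)*g(-8, -4 - 1*4) = 15*(2*(-4 - 1*4)) = 15*(2*(-4 - 4)) = 15*(2*(-8)) = 15*(-16) = -240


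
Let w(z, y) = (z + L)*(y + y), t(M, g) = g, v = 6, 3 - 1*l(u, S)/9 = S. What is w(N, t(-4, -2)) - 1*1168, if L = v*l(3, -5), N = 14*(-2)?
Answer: -2784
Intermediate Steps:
l(u, S) = 27 - 9*S
N = -28
L = 432 (L = 6*(27 - 9*(-5)) = 6*(27 + 45) = 6*72 = 432)
w(z, y) = 2*y*(432 + z) (w(z, y) = (z + 432)*(y + y) = (432 + z)*(2*y) = 2*y*(432 + z))
w(N, t(-4, -2)) - 1*1168 = 2*(-2)*(432 - 28) - 1*1168 = 2*(-2)*404 - 1168 = -1616 - 1168 = -2784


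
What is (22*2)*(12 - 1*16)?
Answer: -176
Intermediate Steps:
(22*2)*(12 - 1*16) = 44*(12 - 16) = 44*(-4) = -176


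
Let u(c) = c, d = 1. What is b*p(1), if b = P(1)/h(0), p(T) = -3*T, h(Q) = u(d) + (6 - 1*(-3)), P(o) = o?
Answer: -3/10 ≈ -0.30000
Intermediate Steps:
h(Q) = 10 (h(Q) = 1 + (6 - 1*(-3)) = 1 + (6 + 3) = 1 + 9 = 10)
b = 1/10 ≈ 0.10000
b*p(1) = (-3*1)/10 = (1/10)*(-3) = -3/10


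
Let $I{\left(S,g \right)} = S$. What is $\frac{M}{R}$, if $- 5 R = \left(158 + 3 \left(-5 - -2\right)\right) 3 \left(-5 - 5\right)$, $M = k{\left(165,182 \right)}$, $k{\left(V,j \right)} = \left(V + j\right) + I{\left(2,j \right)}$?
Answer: $\frac{349}{894} \approx 0.39038$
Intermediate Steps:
$k{\left(V,j \right)} = 2 + V + j$ ($k{\left(V,j \right)} = \left(V + j\right) + 2 = 2 + V + j$)
$M = 349$ ($M = 2 + 165 + 182 = 349$)
$R = 894$ ($R = - \frac{\left(158 + 3 \left(-5 - -2\right)\right) 3 \left(-5 - 5\right)}{5} = - \frac{\left(158 + 3 \left(-5 + 2\right)\right) 3 \left(-10\right)}{5} = - \frac{\left(158 + 3 \left(-3\right)\right) \left(-30\right)}{5} = - \frac{\left(158 - 9\right) \left(-30\right)}{5} = - \frac{149 \left(-30\right)}{5} = \left(- \frac{1}{5}\right) \left(-4470\right) = 894$)
$\frac{M}{R} = \frac{349}{894}$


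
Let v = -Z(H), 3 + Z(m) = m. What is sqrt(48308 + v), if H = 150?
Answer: sqrt(48161) ≈ 219.46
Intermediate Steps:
Z(m) = -3 + m
v = -147 (v = -(-3 + 150) = -1*147 = -147)
sqrt(48308 + v) = sqrt(48308 - 147) = sqrt(48161)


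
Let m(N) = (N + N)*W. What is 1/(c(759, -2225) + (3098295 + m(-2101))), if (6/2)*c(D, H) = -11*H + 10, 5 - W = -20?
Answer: 3/9004220 ≈ 3.3318e-7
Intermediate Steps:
W = 25 (W = 5 - 1*(-20) = 5 + 20 = 25)
c(D, H) = 10/3 - 11*H/3 (c(D, H) = (-11*H + 10)/3 = (10 - 11*H)/3 = 10/3 - 11*H/3)
m(N) = 50*N (m(N) = (N + N)*25 = (2*N)*25 = 50*N)
1/(c(759, -2225) + (3098295 + m(-2101))) = 1/((10/3 - 11/3*(-2225)) + (3098295 + 50*(-2101))) = 1/((10/3 + 24475/3) + (3098295 - 105050)) = 1/(24485/3 + 2993245) = 1/(9004220/3) = 3/9004220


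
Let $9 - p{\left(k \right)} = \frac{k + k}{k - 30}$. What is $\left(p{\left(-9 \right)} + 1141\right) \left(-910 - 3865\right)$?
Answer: $- \frac{71357600}{13} \approx -5.489 \cdot 10^{6}$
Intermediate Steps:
$p{\left(k \right)} = 9 - \frac{2 k}{-30 + k}$ ($p{\left(k \right)} = 9 - \frac{k + k}{k - 30} = 9 - \frac{2 k}{-30 + k}$)
$\left(p{\left(-9 \right)} + 1141\right) \left(-910 - 3865\right) = \left(\frac{-270 + 7 \left(-9\right)}{-30 - 9} + 1141\right) \left(-910 - 3865\right) = \left(\frac{-270 - 63}{-39} + 1141\right) \left(-4775\right) = \left(\left(- \frac{1}{39}\right) \left(-333\right) + 1141\right) \left(-4775\right) = \left(\frac{111}{13} + 1141\right) \left(-4775\right) = \frac{14944}{13} \left(-4775\right) = - \frac{71357600}{13}$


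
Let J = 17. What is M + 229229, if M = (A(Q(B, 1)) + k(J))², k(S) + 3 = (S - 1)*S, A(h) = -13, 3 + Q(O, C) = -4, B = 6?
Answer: 294765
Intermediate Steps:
Q(O, C) = -7 (Q(O, C) = -3 - 4 = -7)
k(S) = -3 + S*(-1 + S) (k(S) = -3 + (S - 1)*S = -3 + (-1 + S)*S = -3 + S*(-1 + S))
M = 65536 (M = (-13 + (-3 + 17² - 1*17))² = (-13 + (-3 + 289 - 17))² = (-13 + 269)² = 256² = 65536)
M + 229229 = 65536 + 229229 = 294765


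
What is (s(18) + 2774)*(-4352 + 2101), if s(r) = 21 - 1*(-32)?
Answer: -6363577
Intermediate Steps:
s(r) = 53 (s(r) = 21 + 32 = 53)
(s(18) + 2774)*(-4352 + 2101) = (53 + 2774)*(-4352 + 2101) = 2827*(-2251) = -6363577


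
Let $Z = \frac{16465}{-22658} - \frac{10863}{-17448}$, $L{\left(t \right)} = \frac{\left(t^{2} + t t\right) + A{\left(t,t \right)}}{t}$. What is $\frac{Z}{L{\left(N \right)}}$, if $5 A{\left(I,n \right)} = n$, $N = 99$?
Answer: $- \frac{34289555}{65296458824} \approx -0.00052514$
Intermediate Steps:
$A{\left(I,n \right)} = \frac{n}{5}$
$L{\left(t \right)} = \frac{2 t^{2} + \frac{t}{5}}{t}$ ($L{\left(t \right)} = \frac{\left(t^{2} + t t\right) + \frac{t}{5}}{t} = \frac{\left(t^{2} + t^{2}\right) + \frac{t}{5}}{t} = \frac{2 t^{2} + \frac{t}{5}}{t}$)
$Z = - \frac{6857911}{65889464}$ ($Z = 16465 \left(- \frac{1}{22658}\right) - - \frac{3621}{5816} = - \frac{16465}{22658} + \frac{3621}{5816} = - \frac{6857911}{65889464} \approx -0.10408$)
$\frac{Z}{L{\left(N \right)}} = - \frac{6857911}{65889464 \left(\frac{1}{5} + 2 \cdot 99\right)} = - \frac{6857911}{65889464 \left(\frac{1}{5} + 198\right)} = - \frac{6857911}{65889464 \cdot \frac{991}{5}} = \left(- \frac{6857911}{65889464}\right) \frac{5}{991} = - \frac{34289555}{65296458824}$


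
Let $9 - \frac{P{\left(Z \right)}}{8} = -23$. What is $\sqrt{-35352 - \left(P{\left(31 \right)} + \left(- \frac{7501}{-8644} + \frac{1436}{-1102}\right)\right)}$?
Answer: $\frac{i \sqrt{201936579034191621}}{2381422} \approx 188.7 i$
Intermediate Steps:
$P{\left(Z \right)} = 256$ ($P{\left(Z \right)} = 72 - -184 = 72 + 184 = 256$)
$\sqrt{-35352 - \left(P{\left(31 \right)} + \left(- \frac{7501}{-8644} + \frac{1436}{-1102}\right)\right)} = \sqrt{-35352 - \left(256 + \left(- \frac{7501}{-8644} + \frac{1436}{-1102}\right)\right)} = \sqrt{-35352 - \left(256 + \left(\left(-7501\right) \left(- \frac{1}{8644}\right) + 1436 \left(- \frac{1}{1102}\right)\right)\right)} = \sqrt{-35352 - \left(256 + \left(\frac{7501}{8644} - \frac{718}{551}\right)\right)} = \sqrt{-35352 - \left(256 - \frac{2073341}{4762844}\right)} = \sqrt{-35352 - \frac{1217214723}{4762844}} = \sqrt{- \frac{169593275811}{4762844}} = \frac{i \sqrt{201936579034191621}}{2381422}$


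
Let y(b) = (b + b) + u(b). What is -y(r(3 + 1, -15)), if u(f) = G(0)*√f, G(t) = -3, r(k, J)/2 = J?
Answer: 60 + 3*I*√30 ≈ 60.0 + 16.432*I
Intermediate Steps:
r(k, J) = 2*J
u(f) = -3*√f
y(b) = -3*√b + 2*b (y(b) = (b + b) - 3*√b = 2*b - 3*√b = -3*√b + 2*b)
-y(r(3 + 1, -15)) = -(-3*I*√30 + 2*(2*(-15))) = -(-3*I*√30 + 2*(-30)) = -(-3*I*√30 - 60) = -(-60 - 3*I*√30) = 60 + 3*I*√30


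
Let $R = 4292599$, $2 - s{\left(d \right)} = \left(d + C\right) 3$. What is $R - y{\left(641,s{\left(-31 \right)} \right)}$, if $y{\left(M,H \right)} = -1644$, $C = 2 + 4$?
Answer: $4294243$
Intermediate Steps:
$C = 6$
$s{\left(d \right)} = -16 - 3 d$ ($s{\left(d \right)} = 2 - \left(d + 6\right) 3 = 2 - \left(6 + d\right) 3 = 2 - \left(18 + 3 d\right) = -16 - 3 d$)
$R - y{\left(641,s{\left(-31 \right)} \right)} = 4292599 - -1644 = 4292599 + 1644 = 4294243$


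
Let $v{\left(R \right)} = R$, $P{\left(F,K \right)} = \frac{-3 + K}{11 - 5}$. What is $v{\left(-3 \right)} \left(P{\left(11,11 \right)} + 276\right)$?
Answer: $-832$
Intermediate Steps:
$P{\left(F,K \right)} = - \frac{1}{2} + \frac{K}{6}$ ($P{\left(F,K \right)} = \frac{-3 + K}{6} = \left(-3 + K\right) \frac{1}{6} = - \frac{1}{2} + \frac{K}{6}$)
$v{\left(-3 \right)} \left(P{\left(11,11 \right)} + 276\right) = - 3 \left(\left(- \frac{1}{2} + \frac{1}{6} \cdot 11\right) + 276\right) = - 3 \left(\left(- \frac{1}{2} + \frac{11}{6}\right) + 276\right) = - 3 \left(\frac{4}{3} + 276\right) = \left(-3\right) \frac{832}{3} = -832$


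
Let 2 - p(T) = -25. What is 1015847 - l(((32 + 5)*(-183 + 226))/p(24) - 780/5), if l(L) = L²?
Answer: 733682822/729 ≈ 1.0064e+6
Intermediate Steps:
p(T) = 27 (p(T) = 2 - 1*(-25) = 2 + 25 = 27)
1015847 - l(((32 + 5)*(-183 + 226))/p(24) - 780/5) = 1015847 - (((32 + 5)*(-183 + 226))/27 - 780/5)² = 1015847 - ((37*43)*(1/27) - 780*⅕)² = 1015847 - (1591*(1/27) - 156)² = 1015847 - (1591/27 - 156)² = 1015847 - (-2621/27)² = 1015847 - 1*6869641/729 = 1015847 - 6869641/729 = 733682822/729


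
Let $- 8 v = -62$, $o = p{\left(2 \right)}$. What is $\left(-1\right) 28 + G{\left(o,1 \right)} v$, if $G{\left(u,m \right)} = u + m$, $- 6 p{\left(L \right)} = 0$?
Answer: $- \frac{81}{4} \approx -20.25$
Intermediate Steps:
$p{\left(L \right)} = 0$ ($p{\left(L \right)} = \left(- \frac{1}{6}\right) 0 = 0$)
$o = 0$
$v = \frac{31}{4}$ ($v = \left(- \frac{1}{8}\right) \left(-62\right) = \frac{31}{4} \approx 7.75$)
$G{\left(u,m \right)} = m + u$
$\left(-1\right) 28 + G{\left(o,1 \right)} v = \left(-1\right) 28 + \left(1 + 0\right) \frac{31}{4} = -28 + 1 \cdot \frac{31}{4} = -28 + \frac{31}{4} = - \frac{81}{4}$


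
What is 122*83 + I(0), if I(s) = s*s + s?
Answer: 10126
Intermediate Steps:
I(s) = s + s**2 (I(s) = s**2 + s = s + s**2)
122*83 + I(0) = 122*83 + 0*(1 + 0) = 10126 + 0*1 = 10126 + 0 = 10126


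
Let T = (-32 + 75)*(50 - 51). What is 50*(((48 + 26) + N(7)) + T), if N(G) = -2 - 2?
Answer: 1350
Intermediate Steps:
N(G) = -4
T = -43 (T = 43*(-1) = -43)
50*(((48 + 26) + N(7)) + T) = 50*(((48 + 26) - 4) - 43) = 50*((74 - 4) - 43) = 50*(70 - 43) = 50*27 = 1350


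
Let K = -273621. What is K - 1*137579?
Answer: -411200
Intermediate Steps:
K - 1*137579 = -273621 - 1*137579 = -273621 - 137579 = -411200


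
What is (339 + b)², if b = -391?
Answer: 2704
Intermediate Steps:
(339 + b)² = (339 - 391)² = (-52)² = 2704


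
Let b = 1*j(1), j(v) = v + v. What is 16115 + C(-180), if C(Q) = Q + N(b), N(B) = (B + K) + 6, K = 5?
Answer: 15948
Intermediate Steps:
j(v) = 2*v
b = 2 (b = 1*(2*1) = 1*2 = 2)
N(B) = 11 + B (N(B) = (B + 5) + 6 = (5 + B) + 6 = 11 + B)
C(Q) = 13 + Q (C(Q) = Q + (11 + 2) = Q + 13 = 13 + Q)
16115 + C(-180) = 16115 + (13 - 180) = 16115 - 167 = 15948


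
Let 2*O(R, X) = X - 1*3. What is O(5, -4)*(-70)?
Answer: 245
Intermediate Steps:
O(R, X) = -3/2 + X/2 (O(R, X) = (X - 1*3)/2 = (X - 3)/2 = (-3 + X)/2 = -3/2 + X/2)
O(5, -4)*(-70) = (-3/2 + (½)*(-4))*(-70) = (-3/2 - 2)*(-70) = -7/2*(-70) = 245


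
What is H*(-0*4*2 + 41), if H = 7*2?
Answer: 574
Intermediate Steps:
H = 14
H*(-0*4*2 + 41) = 14*(-0*4*2 + 41) = 14*(-3*0*2 + 41) = 14*(0*2 + 41) = 14*(0 + 41) = 14*41 = 574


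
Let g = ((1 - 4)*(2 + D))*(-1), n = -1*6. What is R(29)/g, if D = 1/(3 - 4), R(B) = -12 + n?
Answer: -6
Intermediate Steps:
n = -6
R(B) = -18 (R(B) = -12 - 6 = -18)
D = -1 (D = 1/(-1) = -1)
g = 3 (g = ((1 - 4)*(2 - 1))*(-1) = -3*1*(-1) = -3*(-1) = 3)
R(29)/g = -18/3 = -18*1/3 = -6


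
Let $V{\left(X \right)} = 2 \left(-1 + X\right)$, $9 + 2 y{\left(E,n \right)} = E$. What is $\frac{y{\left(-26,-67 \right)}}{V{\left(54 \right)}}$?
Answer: $- \frac{35}{212} \approx -0.16509$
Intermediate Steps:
$y{\left(E,n \right)} = - \frac{9}{2} + \frac{E}{2}$
$V{\left(X \right)} = -2 + 2 X$
$\frac{y{\left(-26,-67 \right)}}{V{\left(54 \right)}} = \frac{- \frac{9}{2} + \frac{1}{2} \left(-26\right)}{-2 + 2 \cdot 54} = \frac{- \frac{9}{2} - 13}{-2 + 108} = - \frac{35}{2 \cdot 106} = \left(- \frac{35}{2}\right) \frac{1}{106} = - \frac{35}{212}$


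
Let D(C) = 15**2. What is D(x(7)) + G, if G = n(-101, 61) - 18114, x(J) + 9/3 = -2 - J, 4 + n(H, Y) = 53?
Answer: -17840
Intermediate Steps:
n(H, Y) = 49 (n(H, Y) = -4 + 53 = 49)
x(J) = -5 - J (x(J) = -3 + (-2 - J) = -5 - J)
G = -18065 (G = 49 - 18114 = -18065)
D(C) = 225
D(x(7)) + G = 225 - 18065 = -17840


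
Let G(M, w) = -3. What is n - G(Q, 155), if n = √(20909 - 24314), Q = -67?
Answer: 3 + I*√3405 ≈ 3.0 + 58.352*I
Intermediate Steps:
n = I*√3405 (n = √(-3405) = I*√3405 ≈ 58.352*I)
n - G(Q, 155) = I*√3405 - 1*(-3) = I*√3405 + 3 = 3 + I*√3405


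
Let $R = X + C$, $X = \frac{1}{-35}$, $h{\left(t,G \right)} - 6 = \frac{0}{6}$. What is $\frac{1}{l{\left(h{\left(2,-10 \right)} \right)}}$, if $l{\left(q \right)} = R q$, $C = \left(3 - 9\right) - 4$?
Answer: $- \frac{35}{2106} \approx -0.016619$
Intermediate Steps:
$h{\left(t,G \right)} = 6$ ($h{\left(t,G \right)} = 6 + \frac{0}{6} = 6 + 0 \cdot \frac{1}{6} = 6 + 0 = 6$)
$X = - \frac{1}{35} \approx -0.028571$
$C = -10$ ($C = -6 - 4 = -10$)
$R = - \frac{351}{35}$ ($R = - \frac{1}{35} - 10 = - \frac{351}{35} \approx -10.029$)
$l{\left(q \right)} = - \frac{351 q}{35}$
$\frac{1}{l{\left(h{\left(2,-10 \right)} \right)}} = \frac{1}{\left(- \frac{351}{35}\right) 6} = \frac{1}{- \frac{2106}{35}} = - \frac{35}{2106}$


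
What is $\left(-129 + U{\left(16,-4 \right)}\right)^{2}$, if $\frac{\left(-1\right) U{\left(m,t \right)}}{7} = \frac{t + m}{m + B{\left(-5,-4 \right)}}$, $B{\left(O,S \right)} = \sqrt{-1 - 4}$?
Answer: $\frac{9 \left(- 503411 i + 61576 \sqrt{5}\right)}{- 251 i + 32 \sqrt{5}} \approx 17996.0 - 193.08 i$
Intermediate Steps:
$B{\left(O,S \right)} = i \sqrt{5}$ ($B{\left(O,S \right)} = \sqrt{-5} = i \sqrt{5}$)
$U{\left(m,t \right)} = - \frac{7 \left(m + t\right)}{m + i \sqrt{5}}$ ($U{\left(m,t \right)} = - 7 \frac{t + m}{m + i \sqrt{5}} = - 7 \frac{m + t}{m + i \sqrt{5}} = - \frac{7 \left(m + t\right)}{m + i \sqrt{5}}$)
$\left(-129 + U{\left(16,-4 \right)}\right)^{2} = \left(-129 + \frac{7 \left(\left(-1\right) 16 - -4\right)}{16 + i \sqrt{5}}\right)^{2} = \left(-129 + \frac{7 \left(-16 + 4\right)}{16 + i \sqrt{5}}\right)^{2} = \left(-129 + 7 \frac{1}{16 + i \sqrt{5}} \left(-12\right)\right)^{2} = \left(-129 - \frac{84}{16 + i \sqrt{5}}\right)^{2}$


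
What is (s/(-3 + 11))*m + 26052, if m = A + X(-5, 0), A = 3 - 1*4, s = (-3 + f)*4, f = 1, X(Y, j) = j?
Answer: 26053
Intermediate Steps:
s = -8 (s = (-3 + 1)*4 = -2*4 = -8)
A = -1 (A = 3 - 4 = -1)
m = -1 (m = -1 + 0 = -1)
(s/(-3 + 11))*m + 26052 = (-8/(-3 + 11))*(-1) + 26052 = (-8/8)*(-1) + 26052 = ((1/8)*(-8))*(-1) + 26052 = -1*(-1) + 26052 = 1 + 26052 = 26053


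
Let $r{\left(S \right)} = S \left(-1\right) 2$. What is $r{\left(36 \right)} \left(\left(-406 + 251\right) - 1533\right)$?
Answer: $121536$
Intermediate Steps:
$r{\left(S \right)} = - 2 S$ ($r{\left(S \right)} = - S 2 = - 2 S$)
$r{\left(36 \right)} \left(\left(-406 + 251\right) - 1533\right) = \left(-2\right) 36 \left(\left(-406 + 251\right) - 1533\right) = - 72 \left(-155 - 1533\right) = \left(-72\right) \left(-1688\right) = 121536$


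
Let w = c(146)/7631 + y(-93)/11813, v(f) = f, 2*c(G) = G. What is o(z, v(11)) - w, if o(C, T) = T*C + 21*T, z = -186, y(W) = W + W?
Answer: -163612623428/90145003 ≈ -1815.0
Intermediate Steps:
c(G) = G/2
y(W) = 2*W
o(C, T) = 21*T + C*T (o(C, T) = C*T + 21*T = 21*T + C*T)
w = -557017/90145003 (w = ((½)*146)/7631 + (2*(-93))/11813 = 73*(1/7631) - 186*1/11813 = 73/7631 - 186/11813 = -557017/90145003 ≈ -0.0061791)
o(z, v(11)) - w = 11*(21 - 186) - 1*(-557017/90145003) = 11*(-165) + 557017/90145003 = -1815 + 557017/90145003 = -163612623428/90145003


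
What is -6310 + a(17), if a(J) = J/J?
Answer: -6309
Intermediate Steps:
a(J) = 1
-6310 + a(17) = -6310 + 1 = -6309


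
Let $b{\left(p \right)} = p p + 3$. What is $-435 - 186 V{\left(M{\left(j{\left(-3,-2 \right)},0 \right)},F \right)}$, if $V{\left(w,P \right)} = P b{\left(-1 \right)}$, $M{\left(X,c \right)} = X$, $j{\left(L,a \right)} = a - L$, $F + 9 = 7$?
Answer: $1053$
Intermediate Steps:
$F = -2$ ($F = -9 + 7 = -2$)
$b{\left(p \right)} = 3 + p^{2}$ ($b{\left(p \right)} = p^{2} + 3 = 3 + p^{2}$)
$V{\left(w,P \right)} = 4 P$ ($V{\left(w,P \right)} = P \left(3 + \left(-1\right)^{2}\right) = P \left(3 + 1\right) = P 4 = 4 P$)
$-435 - 186 V{\left(M{\left(j{\left(-3,-2 \right)},0 \right)},F \right)} = -435 - 186 \cdot 4 \left(-2\right) = -435 - -1488 = -435 + 1488 = 1053$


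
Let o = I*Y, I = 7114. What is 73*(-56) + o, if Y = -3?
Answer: -25430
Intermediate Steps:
o = -21342 (o = 7114*(-3) = -21342)
73*(-56) + o = 73*(-56) - 21342 = -4088 - 21342 = -25430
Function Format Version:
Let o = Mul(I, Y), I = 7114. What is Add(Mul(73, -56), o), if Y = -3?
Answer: -25430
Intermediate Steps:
o = -21342 (o = Mul(7114, -3) = -21342)
Add(Mul(73, -56), o) = Add(Mul(73, -56), -21342) = Add(-4088, -21342) = -25430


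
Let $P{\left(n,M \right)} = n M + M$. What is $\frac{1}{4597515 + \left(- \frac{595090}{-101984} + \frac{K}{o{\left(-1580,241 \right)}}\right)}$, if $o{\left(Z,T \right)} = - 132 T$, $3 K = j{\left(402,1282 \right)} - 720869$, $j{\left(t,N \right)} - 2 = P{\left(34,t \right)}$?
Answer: $\frac{135179792}{621492911347359} \approx 2.1751 \cdot 10^{-7}$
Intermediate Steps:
$P{\left(n,M \right)} = M + M n$ ($P{\left(n,M \right)} = M n + M = M + M n$)
$j{\left(t,N \right)} = 2 + 35 t$ ($j{\left(t,N \right)} = 2 + t \left(1 + 34\right) = 2 + t 35 = 2 + 35 t$)
$K = -235599$ ($K = \frac{\left(2 + 35 \cdot 402\right) - 720869}{3} = \frac{\left(2 + 14070\right) - 720869}{3} = \frac{14072 - 720869}{3} = \frac{1}{3} \left(-706797\right) = -235599$)
$\frac{1}{4597515 + \left(- \frac{595090}{-101984} + \frac{K}{o{\left(-1580,241 \right)}}\right)} = \frac{1}{4597515 - \left(- \frac{297545}{50992} - \frac{78533}{10604}\right)} = \frac{1}{4597515 - \left(- \frac{297545}{50992} + \frac{235599}{-31812}\right)} = \frac{1}{4597515 + \left(\frac{297545}{50992} - - \frac{78533}{10604}\right)} = \frac{1}{4597515 + \left(\frac{297545}{50992} + \frac{78533}{10604}\right)} = \frac{1}{4597515 + \frac{1789930479}{135179792}} = \frac{1}{\frac{621492911347359}{135179792}} = \frac{135179792}{621492911347359}$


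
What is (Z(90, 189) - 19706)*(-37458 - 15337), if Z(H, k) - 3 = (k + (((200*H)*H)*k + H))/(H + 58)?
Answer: -16010835286825/148 ≈ -1.0818e+11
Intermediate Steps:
Z(H, k) = 3 + (H + k + 200*k*H²)/(58 + H) (Z(H, k) = 3 + (k + (((200*H)*H)*k + H))/(H + 58) = 3 + (k + ((200*H²)*k + H))/(58 + H) = 3 + (k + (200*k*H² + H))/(58 + H) = 3 + (k + (H + 200*k*H²))/(58 + H) = 3 + (H + k + 200*k*H²)/(58 + H))
(Z(90, 189) - 19706)*(-37458 - 15337) = ((174 + 189 + 4*90 + 200*189*90²)/(58 + 90) - 19706)*(-37458 - 15337) = ((174 + 189 + 360 + 200*189*8100)/148 - 19706)*(-52795) = ((174 + 189 + 360 + 306180000)/148 - 19706)*(-52795) = ((1/148)*306180723 - 19706)*(-52795) = (306180723/148 - 19706)*(-52795) = (303264235/148)*(-52795) = -16010835286825/148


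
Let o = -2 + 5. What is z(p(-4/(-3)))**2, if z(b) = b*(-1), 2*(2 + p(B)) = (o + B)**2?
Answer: 17689/324 ≈ 54.596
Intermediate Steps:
o = 3
p(B) = -2 + (3 + B)**2/2
z(b) = -b
z(p(-4/(-3)))**2 = (-(-2 + (3 - 4/(-3))**2/2))**2 = (-(-2 + (3 - 4*(-1/3))**2/2))**2 = (-(-2 + (3 + 4/3)**2/2))**2 = (-(-2 + (13/3)**2/2))**2 = (-(-2 + (1/2)*(169/9)))**2 = (-(-2 + 169/18))**2 = (-1*133/18)**2 = (-133/18)**2 = 17689/324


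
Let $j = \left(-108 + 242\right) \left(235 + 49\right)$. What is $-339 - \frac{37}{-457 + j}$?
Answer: $- \frac{12746098}{37599} \approx -339.0$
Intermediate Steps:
$j = 38056$ ($j = 134 \cdot 284 = 38056$)
$-339 - \frac{37}{-457 + j} = -339 - \frac{37}{-457 + 38056} = -339 - \frac{37}{37599} = - \frac{12746098}{37599}$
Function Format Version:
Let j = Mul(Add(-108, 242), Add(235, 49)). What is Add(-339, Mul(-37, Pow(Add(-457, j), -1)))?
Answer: Rational(-12746098, 37599) ≈ -339.00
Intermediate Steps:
j = 38056 (j = Mul(134, 284) = 38056)
Add(-339, Mul(-37, Pow(Add(-457, j), -1))) = Add(-339, Mul(-37, Pow(Add(-457, 38056), -1))) = Add(-339, Mul(-37, Pow(37599, -1))) = Add(-339, Mul(-37, Rational(1, 37599))) = Add(-339, Rational(-37, 37599)) = Rational(-12746098, 37599)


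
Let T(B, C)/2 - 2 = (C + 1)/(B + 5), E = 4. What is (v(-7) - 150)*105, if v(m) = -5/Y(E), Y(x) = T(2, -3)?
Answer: -127225/8 ≈ -15903.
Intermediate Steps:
T(B, C) = 4 + 2*(1 + C)/(5 + B) (T(B, C) = 4 + 2*((C + 1)/(B + 5)) = 4 + 2*((1 + C)/(5 + B)) = 4 + 2*(1 + C)/(5 + B))
Y(x) = 24/7 (Y(x) = 2*(11 - 3 + 2*2)/(5 + 2) = 2*(11 - 3 + 4)/7 = 2*(⅐)*12 = 24/7)
v(m) = -35/24 (v(m) = -5/24/7 = -5*7/24 = -35/24)
(v(-7) - 150)*105 = (-35/24 - 150)*105 = -3635/24*105 = -127225/8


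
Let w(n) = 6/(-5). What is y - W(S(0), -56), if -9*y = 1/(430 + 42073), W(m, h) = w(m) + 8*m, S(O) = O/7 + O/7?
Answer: 2295157/1912635 ≈ 1.2000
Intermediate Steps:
w(n) = -6/5 (w(n) = 6*(-⅕) = -6/5)
S(O) = 2*O/7 (S(O) = O*(⅐) + O*(⅐) = O/7 + O/7 = 2*O/7)
W(m, h) = -6/5 + 8*m
y = -1/382527 (y = -1/(9*(430 + 42073)) = -⅑/42503 = -⅑*1/42503 = -1/382527 ≈ -2.6142e-6)
y - W(S(0), -56) = -1/382527 - (-6/5 + 8*((2/7)*0)) = -1/382527 - (-6/5 + 8*0) = -1/382527 - (-6/5 + 0) = -1/382527 - 1*(-6/5) = -1/382527 + 6/5 = 2295157/1912635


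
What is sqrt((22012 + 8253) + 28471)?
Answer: 4*sqrt(3671) ≈ 242.36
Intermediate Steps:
sqrt((22012 + 8253) + 28471) = sqrt(30265 + 28471) = sqrt(58736) = 4*sqrt(3671)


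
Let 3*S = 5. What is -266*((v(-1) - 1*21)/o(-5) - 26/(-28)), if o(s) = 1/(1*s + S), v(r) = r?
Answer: -59261/3 ≈ -19754.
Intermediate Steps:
S = 5/3 (S = (1/3)*5 = 5/3 ≈ 1.6667)
o(s) = 1/(5/3 + s) (o(s) = 1/(1*s + 5/3) = 1/(s + 5/3) = 1/(5/3 + s))
-266*((v(-1) - 1*21)/o(-5) - 26/(-28)) = -266*((-1 - 1*21)/((3/(5 + 3*(-5)))) - 26/(-28)) = -266*((-1 - 21)/((3/(5 - 15))) - 26*(-1/28)) = -266*(-22/(3/(-10)) + 13/14) = -266*(-22/(3*(-1/10)) + 13/14) = -266*(-22/(-3/10) + 13/14) = -266*(-22*(-10/3) + 13/14) = -266*(220/3 + 13/14) = -266*3119/42 = -59261/3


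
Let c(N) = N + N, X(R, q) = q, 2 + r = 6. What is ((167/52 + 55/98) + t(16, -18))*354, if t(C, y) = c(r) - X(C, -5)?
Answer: 7564449/1274 ≈ 5937.6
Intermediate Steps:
r = 4 (r = -2 + 6 = 4)
c(N) = 2*N
t(C, y) = 13 (t(C, y) = 2*4 - 1*(-5) = 8 + 5 = 13)
((167/52 + 55/98) + t(16, -18))*354 = ((167/52 + 55/98) + 13)*354 = (9613/2548 + 13)*354 = (42737/2548)*354 = 7564449/1274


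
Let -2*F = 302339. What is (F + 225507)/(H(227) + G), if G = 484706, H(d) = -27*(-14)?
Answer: 148675/970168 ≈ 0.15325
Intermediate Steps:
H(d) = 378
F = -302339/2 (F = -1/2*302339 = -302339/2 ≈ -1.5117e+5)
(F + 225507)/(H(227) + G) = (-302339/2 + 225507)/(378 + 484706) = (148675/2)/485084 = (148675/2)*(1/485084) = 148675/970168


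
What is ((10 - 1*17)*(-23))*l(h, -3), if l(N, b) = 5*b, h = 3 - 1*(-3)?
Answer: -2415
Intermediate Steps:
h = 6 (h = 3 + 3 = 6)
((10 - 1*17)*(-23))*l(h, -3) = ((10 - 1*17)*(-23))*(5*(-3)) = ((10 - 17)*(-23))*(-15) = -7*(-23)*(-15) = 161*(-15) = -2415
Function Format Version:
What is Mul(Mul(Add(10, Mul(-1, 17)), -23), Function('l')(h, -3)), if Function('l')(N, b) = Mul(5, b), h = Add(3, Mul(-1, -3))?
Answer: -2415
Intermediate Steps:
h = 6 (h = Add(3, 3) = 6)
Mul(Mul(Add(10, Mul(-1, 17)), -23), Function('l')(h, -3)) = Mul(Mul(Add(10, Mul(-1, 17)), -23), Mul(5, -3)) = Mul(Mul(Add(10, -17), -23), -15) = Mul(Mul(-7, -23), -15) = Mul(161, -15) = -2415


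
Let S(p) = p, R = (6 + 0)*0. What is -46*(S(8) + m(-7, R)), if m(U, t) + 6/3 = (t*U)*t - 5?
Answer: -46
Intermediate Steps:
R = 0 (R = 6*0 = 0)
m(U, t) = -7 + U*t² (m(U, t) = -2 + ((t*U)*t - 5) = -2 + ((U*t)*t - 5) = -2 + (U*t² - 5) = -2 + (-5 + U*t²) = -7 + U*t²)
-46*(S(8) + m(-7, R)) = -46*(8 + (-7 - 7*0²)) = -46*(8 + (-7 - 7*0)) = -46*(8 + (-7 + 0)) = -46*(8 - 7) = -46*1 = -46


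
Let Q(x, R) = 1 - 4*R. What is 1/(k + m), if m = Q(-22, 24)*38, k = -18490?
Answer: -1/22100 ≈ -4.5249e-5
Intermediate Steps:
m = -3610 (m = (1 - 4*24)*38 = (1 - 96)*38 = -95*38 = -3610)
1/(k + m) = 1/(-18490 - 3610) = 1/(-22100) = -1/22100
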